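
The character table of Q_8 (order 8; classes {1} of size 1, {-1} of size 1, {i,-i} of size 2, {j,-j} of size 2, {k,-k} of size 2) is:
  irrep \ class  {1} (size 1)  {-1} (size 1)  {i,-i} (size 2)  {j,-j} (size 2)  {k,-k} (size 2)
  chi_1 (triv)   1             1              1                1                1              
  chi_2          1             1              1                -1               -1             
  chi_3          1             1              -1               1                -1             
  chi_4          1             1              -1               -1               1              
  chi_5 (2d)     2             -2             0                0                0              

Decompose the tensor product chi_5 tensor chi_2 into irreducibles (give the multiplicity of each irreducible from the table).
chi_5 tensor chi_2 = chi_5 (all other irreducibles have multiplicity 0).

Why: The character of a tensor product is the pointwise product (chi_5 * chi_2)(C) = chi_5(C) * chi_2(C):
  {1}: (2)*(1), {-1}: (-2)*(1), {i,-i}: (0)*(1), {j,-j}: (0)*(-1), {k,-k}: (0)*(-1)
so (chi_5 * chi_2) takes values
  {1} -> 2, {-1} -> -2, {i,-i} -> 0, {j,-j} -> 0, {k,-k} -> 0.
Now take the inner product of this character with each irreducible chi from the table, <chi_5*chi_2, chi> = (1/8) sum_C |C| (chi_5*chi_2)(C) conj(chi(C)):
  <chi_5*chi_2, chi_1> = (1/8)[1*(2)*conj(1) + 1*(-2)*conj(1) + 2*(0)*conj(1) + 2*(0)*conj(1) + 2*(0)*conj(1)]
      = (1/8)[(2) + (-2) + (0) + (0) + (0)] = 0/8 = 0
  <chi_5*chi_2, chi_2> = (1/8)[1*(2)*conj(1) + 1*(-2)*conj(1) + 2*(0)*conj(1) + 2*(0)*conj(-1) + 2*(0)*conj(-1)]
      = (1/8)[(2) + (-2) + (0) + (0) + (0)] = 0/8 = 0
  <chi_5*chi_2, chi_3> = (1/8)[1*(2)*conj(1) + 1*(-2)*conj(1) + 2*(0)*conj(-1) + 2*(0)*conj(1) + 2*(0)*conj(-1)]
      = (1/8)[(2) + (-2) + (0) + (0) + (0)] = 0/8 = 0
  <chi_5*chi_2, chi_4> = (1/8)[1*(2)*conj(1) + 1*(-2)*conj(1) + 2*(0)*conj(-1) + 2*(0)*conj(-1) + 2*(0)*conj(1)]
      = (1/8)[(2) + (-2) + (0) + (0) + (0)] = 0/8 = 0
  <chi_5*chi_2, chi_5> = (1/8)[1*(2)*conj(2) + 1*(-2)*conj(-2) + 2*(0)*conj(0) + 2*(0)*conj(0) + 2*(0)*conj(0)]
      = (1/8)[(4) + (4) + (0) + (0) + (0)] = 8/8 = 1
Hence the multiplicities are chi_5: 1. Dimension check: dim(chi_5)*dim(chi_2) = 2*1 = 2 and sum (mult * dim) = 1*2 = 2.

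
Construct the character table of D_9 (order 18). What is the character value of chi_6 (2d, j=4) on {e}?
Conjugacy classes: {e} of size 1, {r^1, r^8} of size 2, {r^2, r^7} of size 2, {r^3, r^6} of size 2, {r^4, r^5} of size 2, {s, sr, ..., sr^8} of size 9.
Character table:
  irrep \ class              {e} (size 1)  {r^1, r^8} (size 2)  {r^2, r^7} (size 2)  {r^3, r^6} (size 2)  {r^4, r^5} (size 2)  {s, sr, ..., sr^8} (size 9)
  chi_1 (triv)               1             1                    1                    1                    1                    1                          
  chi_2 (sign: r->1, s->-1)  1             1                    1                    1                    1                    -1                         
  chi_3 (2d, j=1)            2             2*cos(2*pi/9)        2*cos(4*pi/9)        -1                   -2*cos(pi/9)         0                          
  chi_4 (2d, j=2)            2             2*cos(4*pi/9)        -2*cos(pi/9)         -1                   2*cos(2*pi/9)        0                          
  chi_5 (2d, j=3)            2             -1                   -1                   2                    -1                   0                          
  chi_6 (2d, j=4)            2             -2*cos(pi/9)         2*cos(2*pi/9)        -1                   2*cos(4*pi/9)        0                          

Spot check: chi_6 (2d, j=4) on {e} = 2.

Justification: D_9 has order 2*9 = 18 with 6 conjugacy classes, hence 6 irreducibles. Sum of squared dims 1 + 1 + 4 + 4 + 4 + 4 = 18 = |G|. Linear characters come from the abelianisation; the 2-dimensional irreps have character r^k -> 2*cos(2*pi*j*k/9), reflections -> 0.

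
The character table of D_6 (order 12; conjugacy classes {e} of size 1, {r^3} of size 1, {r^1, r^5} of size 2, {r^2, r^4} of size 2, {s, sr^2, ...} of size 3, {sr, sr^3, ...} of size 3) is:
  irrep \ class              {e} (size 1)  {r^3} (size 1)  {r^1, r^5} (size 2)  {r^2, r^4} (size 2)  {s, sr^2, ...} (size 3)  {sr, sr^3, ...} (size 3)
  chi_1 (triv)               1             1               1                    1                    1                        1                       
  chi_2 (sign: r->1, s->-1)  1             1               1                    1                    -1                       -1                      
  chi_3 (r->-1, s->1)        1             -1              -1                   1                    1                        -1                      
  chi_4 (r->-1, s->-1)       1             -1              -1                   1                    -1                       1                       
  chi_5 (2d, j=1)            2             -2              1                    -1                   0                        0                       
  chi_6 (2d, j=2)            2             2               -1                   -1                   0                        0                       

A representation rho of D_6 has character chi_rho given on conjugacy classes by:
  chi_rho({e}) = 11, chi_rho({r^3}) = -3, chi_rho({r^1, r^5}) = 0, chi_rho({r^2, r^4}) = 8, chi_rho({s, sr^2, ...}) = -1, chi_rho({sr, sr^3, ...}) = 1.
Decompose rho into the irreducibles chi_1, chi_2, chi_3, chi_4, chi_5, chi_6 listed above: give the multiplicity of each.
Multiplicities: chi_1: 2, chi_2: 2, chi_3: 2, chi_4: 3, chi_5: 1, chi_6: 0.

Argument: Use <chi_rho, chi> = (1/|G|) sum_C |C| * chi_rho(C) * conj(chi(C)) with |G| = 12 for each irreducible chi in the table:
  <chi_rho, chi_1> = (1/12)[1*(11)*conj(1) + 1*(-3)*conj(1) + 2*(0)*conj(1) + 2*(8)*conj(1) + 3*(-1)*conj(1) + 3*(1)*conj(1)]
      = (1/12)[(11) + (-3) + (0) + (16) + (-3) + (3)] = 24/12 = 2
  <chi_rho, chi_2> = (1/12)[1*(11)*conj(1) + 1*(-3)*conj(1) + 2*(0)*conj(1) + 2*(8)*conj(1) + 3*(-1)*conj(-1) + 3*(1)*conj(-1)]
      = (1/12)[(11) + (-3) + (0) + (16) + (3) + (-3)] = 24/12 = 2
  <chi_rho, chi_3> = (1/12)[1*(11)*conj(1) + 1*(-3)*conj(-1) + 2*(0)*conj(-1) + 2*(8)*conj(1) + 3*(-1)*conj(1) + 3*(1)*conj(-1)]
      = (1/12)[(11) + (3) + (0) + (16) + (-3) + (-3)] = 24/12 = 2
  <chi_rho, chi_4> = (1/12)[1*(11)*conj(1) + 1*(-3)*conj(-1) + 2*(0)*conj(-1) + 2*(8)*conj(1) + 3*(-1)*conj(-1) + 3*(1)*conj(1)]
      = (1/12)[(11) + (3) + (0) + (16) + (3) + (3)] = 36/12 = 3
  <chi_rho, chi_5> = (1/12)[1*(11)*conj(2) + 1*(-3)*conj(-2) + 2*(0)*conj(1) + 2*(8)*conj(-1) + 3*(-1)*conj(0) + 3*(1)*conj(0)]
      = (1/12)[(22) + (6) + (0) + (-16) + (0) + (0)] = 12/12 = 1
  <chi_rho, chi_6> = (1/12)[1*(11)*conj(2) + 1*(-3)*conj(2) + 2*(0)*conj(-1) + 2*(8)*conj(-1) + 3*(-1)*conj(0) + 3*(1)*conj(0)]
      = (1/12)[(22) + (-6) + (0) + (-16) + (0) + (0)] = 0/12 = 0
Dimension check: dim(rho) = sum (mult * dim) = 2*1 + 2*1 + 2*1 + 3*1 + 1*2 + 0*2 = 11 = chi_rho(e) = 11.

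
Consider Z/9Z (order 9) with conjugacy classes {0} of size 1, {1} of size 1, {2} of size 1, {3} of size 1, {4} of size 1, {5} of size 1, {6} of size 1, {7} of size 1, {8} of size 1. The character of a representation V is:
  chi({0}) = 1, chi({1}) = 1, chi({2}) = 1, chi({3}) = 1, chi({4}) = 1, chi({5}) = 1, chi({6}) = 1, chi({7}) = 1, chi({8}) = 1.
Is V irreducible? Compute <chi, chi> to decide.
Irreducible: <chi, chi> = 1.

Why: <chi, chi> = (1/|G|) sum_C |C| * |chi(C)|^2 = (1/9)[1*|1|^2 + 1*|1|^2 + 1*|1|^2 + 1*|1|^2 + 1*|1|^2 + 1*|1|^2 + 1*|1|^2 + 1*|1|^2 + 1*|1|^2]
  = (1/9)[(1) + (1) + (1) + (1) + (1) + (1) + (1) + (1) + (1)] = 9/9 = 1.
(Exp terms are combined using exp(i*s)*conj(exp(i*t)) = exp(i*(s-t)), and sums of them are collapsed using the identity that for every m > 1 the m distinct m-th roots of unity sum to 0, e.g. 1 + exp(2*I*pi/3) + exp(-2*I*pi/3) = 0.)
A character is irreducible iff <chi, chi> = 1, so this representation is irreducible.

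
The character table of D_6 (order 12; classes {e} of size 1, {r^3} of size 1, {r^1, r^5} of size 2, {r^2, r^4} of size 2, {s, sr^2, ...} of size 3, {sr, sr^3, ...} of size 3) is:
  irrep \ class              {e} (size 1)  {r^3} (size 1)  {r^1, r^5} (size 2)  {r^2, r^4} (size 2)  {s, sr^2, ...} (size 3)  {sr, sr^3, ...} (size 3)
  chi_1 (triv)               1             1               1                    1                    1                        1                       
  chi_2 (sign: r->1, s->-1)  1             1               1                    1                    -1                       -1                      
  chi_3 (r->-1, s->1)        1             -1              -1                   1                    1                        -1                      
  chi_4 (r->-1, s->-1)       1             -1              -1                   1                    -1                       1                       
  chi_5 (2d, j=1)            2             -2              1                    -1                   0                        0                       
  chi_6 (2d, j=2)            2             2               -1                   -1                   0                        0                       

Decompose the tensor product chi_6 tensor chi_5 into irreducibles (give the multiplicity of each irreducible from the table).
chi_6 tensor chi_5 = chi_3 + chi_4 + chi_5 (all other irreducibles have multiplicity 0).

Justification: The character of a tensor product is the pointwise product (chi_6 * chi_5)(C) = chi_6(C) * chi_5(C):
  {e}: (2)*(2), {r^3}: (2)*(-2), {r^1, r^5}: (-1)*(1), {r^2, r^4}: (-1)*(-1), {s, sr^2, ...}: (0)*(0), {sr, sr^3, ...}: (0)*(0)
so (chi_6 * chi_5) takes values
  {e} -> 4, {r^3} -> -4, {r^1, r^5} -> -1, {r^2, r^4} -> 1, {s, sr^2, ...} -> 0, {sr, sr^3, ...} -> 0.
Now take the inner product of this character with each irreducible chi from the table, <chi_6*chi_5, chi> = (1/12) sum_C |C| (chi_6*chi_5)(C) conj(chi(C)):
  <chi_6*chi_5, chi_1> = (1/12)[1*(4)*conj(1) + 1*(-4)*conj(1) + 2*(-1)*conj(1) + 2*(1)*conj(1) + 3*(0)*conj(1) + 3*(0)*conj(1)]
      = (1/12)[(4) + (-4) + (-2) + (2) + (0) + (0)] = 0/12 = 0
  <chi_6*chi_5, chi_2> = (1/12)[1*(4)*conj(1) + 1*(-4)*conj(1) + 2*(-1)*conj(1) + 2*(1)*conj(1) + 3*(0)*conj(-1) + 3*(0)*conj(-1)]
      = (1/12)[(4) + (-4) + (-2) + (2) + (0) + (0)] = 0/12 = 0
  <chi_6*chi_5, chi_3> = (1/12)[1*(4)*conj(1) + 1*(-4)*conj(-1) + 2*(-1)*conj(-1) + 2*(1)*conj(1) + 3*(0)*conj(1) + 3*(0)*conj(-1)]
      = (1/12)[(4) + (4) + (2) + (2) + (0) + (0)] = 12/12 = 1
  <chi_6*chi_5, chi_4> = (1/12)[1*(4)*conj(1) + 1*(-4)*conj(-1) + 2*(-1)*conj(-1) + 2*(1)*conj(1) + 3*(0)*conj(-1) + 3*(0)*conj(1)]
      = (1/12)[(4) + (4) + (2) + (2) + (0) + (0)] = 12/12 = 1
  <chi_6*chi_5, chi_5> = (1/12)[1*(4)*conj(2) + 1*(-4)*conj(-2) + 2*(-1)*conj(1) + 2*(1)*conj(-1) + 3*(0)*conj(0) + 3*(0)*conj(0)]
      = (1/12)[(8) + (8) + (-2) + (-2) + (0) + (0)] = 12/12 = 1
  <chi_6*chi_5, chi_6> = (1/12)[1*(4)*conj(2) + 1*(-4)*conj(2) + 2*(-1)*conj(-1) + 2*(1)*conj(-1) + 3*(0)*conj(0) + 3*(0)*conj(0)]
      = (1/12)[(8) + (-8) + (2) + (-2) + (0) + (0)] = 0/12 = 0
Hence the multiplicities are chi_3: 1, chi_4: 1, chi_5: 1. Dimension check: dim(chi_6)*dim(chi_5) = 2*2 = 4 and sum (mult * dim) = 1*1 + 1*1 + 1*2 = 4.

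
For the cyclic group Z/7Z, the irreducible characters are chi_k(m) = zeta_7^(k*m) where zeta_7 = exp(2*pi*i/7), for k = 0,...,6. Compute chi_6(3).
chi_6(3) = zeta_7^18 = exp(-6*I*pi/7)

Reasoning: chi_6(3) = zeta_7^(6*3) = zeta_7^18. Since zeta_7^7 = 1, this equals zeta_7^4 = exp(2*pi*i*4/7) = exp(-6*I*pi/7).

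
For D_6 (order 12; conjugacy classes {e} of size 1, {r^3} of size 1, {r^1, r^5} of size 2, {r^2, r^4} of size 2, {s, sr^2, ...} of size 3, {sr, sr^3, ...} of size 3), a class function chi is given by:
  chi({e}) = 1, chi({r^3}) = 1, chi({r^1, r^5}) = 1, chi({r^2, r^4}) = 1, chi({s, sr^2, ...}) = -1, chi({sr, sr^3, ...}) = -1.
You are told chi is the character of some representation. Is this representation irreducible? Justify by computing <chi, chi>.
Irreducible: <chi, chi> = 1.

Proof sketch: <chi, chi> = (1/|G|) sum_C |C| * |chi(C)|^2 = (1/12)[1*|1|^2 + 1*|1|^2 + 2*|1|^2 + 2*|1|^2 + 3*|-1|^2 + 3*|-1|^2]
  = (1/12)[(1) + (1) + (2) + (2) + (3) + (3)] = 12/12 = 1.
A character is irreducible iff <chi, chi> = 1, so this representation is irreducible.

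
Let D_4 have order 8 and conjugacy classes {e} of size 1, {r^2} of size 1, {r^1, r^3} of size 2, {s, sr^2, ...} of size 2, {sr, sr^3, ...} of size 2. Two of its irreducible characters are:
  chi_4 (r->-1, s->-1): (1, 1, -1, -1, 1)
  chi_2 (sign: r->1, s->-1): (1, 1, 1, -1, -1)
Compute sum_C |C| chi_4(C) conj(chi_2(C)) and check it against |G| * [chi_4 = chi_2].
Sum = 0; so <chi_4, chi_2> = 0 (distinct irreducibles are orthogonal).

Details: Compute term by term over conjugacy classes (|C| * chi_4(C) * conj(chi_2(C))):
  1*(1)*conj(1) + 1*(1)*conj(1) + 2*(-1)*conj(1) + 2*(-1)*conj(-1) + 2*(1)*conj(-1)
  = (1) + (1) + (-2) + (2) + (-2)
  = 0.
Dividing by |G| = 8 gives 0/8 = 0, matching the row-orthogonality relation <chi_4, chi_2> = [chi_4 = chi_2].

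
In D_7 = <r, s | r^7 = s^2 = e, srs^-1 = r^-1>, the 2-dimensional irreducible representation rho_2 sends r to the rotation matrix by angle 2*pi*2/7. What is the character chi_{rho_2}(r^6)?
chi_{rho_2}(r^6) = 2*cos(2*pi*2*6/7) = -2*cos(3*pi/7)

Proof sketch: rho_2(r^6) is rotation by angle 2*pi*2*6/7, whose trace is 2*cos(2*pi*2*6/7) = -2*cos(3*pi/7).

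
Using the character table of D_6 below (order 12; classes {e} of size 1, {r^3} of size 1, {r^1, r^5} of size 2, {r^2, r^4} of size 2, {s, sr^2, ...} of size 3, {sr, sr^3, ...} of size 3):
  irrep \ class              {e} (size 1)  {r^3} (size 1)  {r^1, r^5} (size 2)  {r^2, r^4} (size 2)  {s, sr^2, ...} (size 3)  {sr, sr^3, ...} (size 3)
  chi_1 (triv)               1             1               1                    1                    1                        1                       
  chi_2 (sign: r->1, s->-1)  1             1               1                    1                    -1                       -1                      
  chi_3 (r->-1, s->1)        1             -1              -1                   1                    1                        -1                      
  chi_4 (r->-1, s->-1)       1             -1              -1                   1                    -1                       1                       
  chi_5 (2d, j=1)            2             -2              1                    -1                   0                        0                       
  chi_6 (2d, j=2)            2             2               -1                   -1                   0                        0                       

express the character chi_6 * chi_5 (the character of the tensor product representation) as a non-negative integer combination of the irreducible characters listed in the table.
chi_6 tensor chi_5 = chi_3 + chi_4 + chi_5 (all other irreducibles have multiplicity 0).

Why: The character of a tensor product is the pointwise product (chi_6 * chi_5)(C) = chi_6(C) * chi_5(C):
  {e}: (2)*(2), {r^3}: (2)*(-2), {r^1, r^5}: (-1)*(1), {r^2, r^4}: (-1)*(-1), {s, sr^2, ...}: (0)*(0), {sr, sr^3, ...}: (0)*(0)
so (chi_6 * chi_5) takes values
  {e} -> 4, {r^3} -> -4, {r^1, r^5} -> -1, {r^2, r^4} -> 1, {s, sr^2, ...} -> 0, {sr, sr^3, ...} -> 0.
Now take the inner product of this character with each irreducible chi from the table, <chi_6*chi_5, chi> = (1/12) sum_C |C| (chi_6*chi_5)(C) conj(chi(C)):
  <chi_6*chi_5, chi_1> = (1/12)[1*(4)*conj(1) + 1*(-4)*conj(1) + 2*(-1)*conj(1) + 2*(1)*conj(1) + 3*(0)*conj(1) + 3*(0)*conj(1)]
      = (1/12)[(4) + (-4) + (-2) + (2) + (0) + (0)] = 0/12 = 0
  <chi_6*chi_5, chi_2> = (1/12)[1*(4)*conj(1) + 1*(-4)*conj(1) + 2*(-1)*conj(1) + 2*(1)*conj(1) + 3*(0)*conj(-1) + 3*(0)*conj(-1)]
      = (1/12)[(4) + (-4) + (-2) + (2) + (0) + (0)] = 0/12 = 0
  <chi_6*chi_5, chi_3> = (1/12)[1*(4)*conj(1) + 1*(-4)*conj(-1) + 2*(-1)*conj(-1) + 2*(1)*conj(1) + 3*(0)*conj(1) + 3*(0)*conj(-1)]
      = (1/12)[(4) + (4) + (2) + (2) + (0) + (0)] = 12/12 = 1
  <chi_6*chi_5, chi_4> = (1/12)[1*(4)*conj(1) + 1*(-4)*conj(-1) + 2*(-1)*conj(-1) + 2*(1)*conj(1) + 3*(0)*conj(-1) + 3*(0)*conj(1)]
      = (1/12)[(4) + (4) + (2) + (2) + (0) + (0)] = 12/12 = 1
  <chi_6*chi_5, chi_5> = (1/12)[1*(4)*conj(2) + 1*(-4)*conj(-2) + 2*(-1)*conj(1) + 2*(1)*conj(-1) + 3*(0)*conj(0) + 3*(0)*conj(0)]
      = (1/12)[(8) + (8) + (-2) + (-2) + (0) + (0)] = 12/12 = 1
  <chi_6*chi_5, chi_6> = (1/12)[1*(4)*conj(2) + 1*(-4)*conj(2) + 2*(-1)*conj(-1) + 2*(1)*conj(-1) + 3*(0)*conj(0) + 3*(0)*conj(0)]
      = (1/12)[(8) + (-8) + (2) + (-2) + (0) + (0)] = 0/12 = 0
Hence the multiplicities are chi_3: 1, chi_4: 1, chi_5: 1. Dimension check: dim(chi_6)*dim(chi_5) = 2*2 = 4 and sum (mult * dim) = 1*1 + 1*1 + 1*2 = 4.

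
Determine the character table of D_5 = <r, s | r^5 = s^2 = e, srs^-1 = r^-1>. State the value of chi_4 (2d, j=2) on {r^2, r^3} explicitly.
Conjugacy classes: {e} of size 1, {r^1, r^4} of size 2, {r^2, r^3} of size 2, {s, sr, ..., sr^4} of size 5.
Character table:
  irrep \ class              {e} (size 1)  {r^1, r^4} (size 2)  {r^2, r^3} (size 2)  {s, sr, ..., sr^4} (size 5)
  chi_1 (triv)               1             1                    1                    1                          
  chi_2 (sign: r->1, s->-1)  1             1                    1                    -1                         
  chi_3 (2d, j=1)            2             -1/2 + sqrt(5)/2     -sqrt(5)/2 - 1/2     0                          
  chi_4 (2d, j=2)            2             -sqrt(5)/2 - 1/2     -1/2 + sqrt(5)/2     0                          

Spot check: chi_4 (2d, j=2) on {r^2, r^3} = -1/2 + sqrt(5)/2.

Proof sketch: D_5 has order 2*5 = 10 with 4 conjugacy classes, hence 4 irreducibles. Sum of squared dims 1 + 1 + 4 + 4 = 10 = |G|. Linear characters come from the abelianisation; the 2-dimensional irreps have character r^k -> 2*cos(2*pi*j*k/5), reflections -> 0.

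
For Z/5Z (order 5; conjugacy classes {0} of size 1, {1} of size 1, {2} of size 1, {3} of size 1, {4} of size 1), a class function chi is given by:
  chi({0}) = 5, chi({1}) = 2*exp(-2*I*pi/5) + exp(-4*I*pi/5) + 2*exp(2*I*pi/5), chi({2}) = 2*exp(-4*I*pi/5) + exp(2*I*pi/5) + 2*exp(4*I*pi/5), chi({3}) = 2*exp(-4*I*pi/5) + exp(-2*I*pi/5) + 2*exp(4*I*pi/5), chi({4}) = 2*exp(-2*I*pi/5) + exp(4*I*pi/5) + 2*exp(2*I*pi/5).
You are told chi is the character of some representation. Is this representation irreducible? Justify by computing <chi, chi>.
Not irreducible (reducible): <chi, chi> = 9 > 1.

Why: <chi, chi> = (1/|G|) sum_C |C| * |chi(C)|^2 = (1/5)[1*|5|^2 + 1*|2*exp(-2*I*pi/5) + exp(-4*I*pi/5) + 2*exp(2*I*pi/5)|^2 + 1*|2*exp(-4*I*pi/5) + exp(2*I*pi/5) + 2*exp(4*I*pi/5)|^2 + 1*|2*exp(-4*I*pi/5) + exp(-2*I*pi/5) + 2*exp(4*I*pi/5)|^2 + 1*|2*exp(-2*I*pi/5) + exp(4*I*pi/5) + 2*exp(2*I*pi/5)|^2]
  = (1/5)[(25) + (9 + 6*exp(-4*I*pi/5) + 2*exp(-2*I*pi/5) + 2*exp(2*I*pi/5) + 6*exp(4*I*pi/5)) + (9 + 6*exp(-2*I*pi/5) + 2*exp(-4*I*pi/5) + 2*exp(4*I*pi/5) + 6*exp(2*I*pi/5)) + (9 + 6*exp(-2*I*pi/5) + 2*exp(-4*I*pi/5) + 2*exp(4*I*pi/5) + 6*exp(2*I*pi/5)) + (9 + 6*exp(-4*I*pi/5) + 2*exp(-2*I*pi/5) + 2*exp(2*I*pi/5) + 6*exp(4*I*pi/5))] = 45/5 = 9.
(Exp terms are combined using exp(i*s)*conj(exp(i*t)) = exp(i*(s-t)), and sums of them are collapsed using the identity that for every m > 1 the m distinct m-th roots of unity sum to 0, e.g. 1 + exp(2*I*pi/3) + exp(-2*I*pi/3) = 0.)
A character is irreducible iff <chi, chi> = 1, so this representation is reducible.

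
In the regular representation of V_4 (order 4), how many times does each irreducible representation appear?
Each irreducible V_i of dimension d_i appears with multiplicity d_i, i.e. rho_reg = (direct sum over all irreducibles V_i) d_i V_i. The irreducible dimensions for V_4 are 1, 1, 1, 1: 4 irreducibles of dimension 1, each with multiplicity 1. Total dimension 4*1*1 = 4 = |G|.

Why: General theorem: in the regular representation of a finite group G, each irreducible appears with multiplicity equal to its dimension. Check: dim(rho_reg) = sum d_i^2 = 1 + 1 + 1 + 1 = 4 = |G|.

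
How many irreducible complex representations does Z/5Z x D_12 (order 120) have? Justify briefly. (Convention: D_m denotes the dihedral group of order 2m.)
45

Explanation: The number of irreducible complex representations of a finite group equals its number of conjugacy classes. For a direct product, #classes(G x H) = #classes(G) * #classes(H). Z/5Z has 5 classes (abelian), D_12 has 9 classes, so 5 * 9 = 45, so Z/5Z x D_12 (order 120) has exactly 45 irreducible complex representations.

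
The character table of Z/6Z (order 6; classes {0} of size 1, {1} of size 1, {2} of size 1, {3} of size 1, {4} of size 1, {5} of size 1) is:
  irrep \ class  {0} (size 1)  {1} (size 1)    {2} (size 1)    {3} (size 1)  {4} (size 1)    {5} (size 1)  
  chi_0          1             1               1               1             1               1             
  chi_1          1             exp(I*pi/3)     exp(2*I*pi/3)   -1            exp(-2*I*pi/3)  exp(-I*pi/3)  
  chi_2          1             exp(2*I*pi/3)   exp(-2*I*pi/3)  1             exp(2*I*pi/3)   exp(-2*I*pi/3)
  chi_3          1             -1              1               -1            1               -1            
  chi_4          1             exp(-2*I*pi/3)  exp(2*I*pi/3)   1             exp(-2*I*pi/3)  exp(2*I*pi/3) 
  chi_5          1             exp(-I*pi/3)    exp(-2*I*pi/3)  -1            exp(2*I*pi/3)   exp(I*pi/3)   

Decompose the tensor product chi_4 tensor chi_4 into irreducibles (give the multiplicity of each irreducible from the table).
chi_4 tensor chi_4 = chi_2 (all other irreducibles have multiplicity 0).

Derivation: The character of a tensor product is the pointwise product (chi_4 * chi_4)(C) = chi_4(C) * chi_4(C):
  {0}: (1)*(1), {1}: (exp(-2*I*pi/3))*(exp(-2*I*pi/3)), {2}: (exp(2*I*pi/3))*(exp(2*I*pi/3)), {3}: (1)*(1), {4}: (exp(-2*I*pi/3))*(exp(-2*I*pi/3)), {5}: (exp(2*I*pi/3))*(exp(2*I*pi/3))
so (chi_4 * chi_4) takes values
  {0} -> 1, {1} -> exp(2*I*pi/3), {2} -> exp(-2*I*pi/3), {3} -> 1, {4} -> exp(2*I*pi/3), {5} -> exp(-2*I*pi/3).
Now take the inner product of this character with each irreducible chi from the table, <chi_4*chi_4, chi> = (1/6) sum_C |C| (chi_4*chi_4)(C) conj(chi(C)):
  <chi_4*chi_4, chi_0> = (1/6)[1*(1)*conj(1) + 1*(exp(2*I*pi/3))*conj(1) + 1*(exp(-2*I*pi/3))*conj(1) + 1*(1)*conj(1) + 1*(exp(2*I*pi/3))*conj(1) + 1*(exp(-2*I*pi/3))*conj(1)]
      = (1/6)[(1) + (exp(2*I*pi/3)) + (exp(-2*I*pi/3)) + (1) + (exp(2*I*pi/3)) + (exp(-2*I*pi/3))] = 0/6 = 0
  <chi_4*chi_4, chi_1> = (1/6)[1*(1)*conj(1) + 1*(exp(2*I*pi/3))*conj(exp(I*pi/3)) + 1*(exp(-2*I*pi/3))*conj(exp(2*I*pi/3)) + 1*(1)*conj(-1) + 1*(exp(2*I*pi/3))*conj(exp(-2*I*pi/3)) + 1*(exp(-2*I*pi/3))*conj(exp(-I*pi/3))]
      = (1/6)[(1) + (exp(I*pi/3)) + (exp(2*I*pi/3)) + (-1) + (exp(-2*I*pi/3)) + (exp(-I*pi/3))] = 0/6 = 0
  <chi_4*chi_4, chi_2> = (1/6)[1*(1)*conj(1) + 1*(exp(2*I*pi/3))*conj(exp(2*I*pi/3)) + 1*(exp(-2*I*pi/3))*conj(exp(-2*I*pi/3)) + 1*(1)*conj(1) + 1*(exp(2*I*pi/3))*conj(exp(2*I*pi/3)) + 1*(exp(-2*I*pi/3))*conj(exp(-2*I*pi/3))]
      = (1/6)[(1) + (1) + (1) + (1) + (1) + (1)] = 6/6 = 1
  <chi_4*chi_4, chi_3> = (1/6)[1*(1)*conj(1) + 1*(exp(2*I*pi/3))*conj(-1) + 1*(exp(-2*I*pi/3))*conj(1) + 1*(1)*conj(-1) + 1*(exp(2*I*pi/3))*conj(1) + 1*(exp(-2*I*pi/3))*conj(-1)]
      = (1/6)[(1) + (-exp(2*I*pi/3)) + (exp(-2*I*pi/3)) + (-1) + (exp(2*I*pi/3)) + (-exp(-2*I*pi/3))] = 0/6 = 0
  <chi_4*chi_4, chi_4> = (1/6)[1*(1)*conj(1) + 1*(exp(2*I*pi/3))*conj(exp(-2*I*pi/3)) + 1*(exp(-2*I*pi/3))*conj(exp(2*I*pi/3)) + 1*(1)*conj(1) + 1*(exp(2*I*pi/3))*conj(exp(-2*I*pi/3)) + 1*(exp(-2*I*pi/3))*conj(exp(2*I*pi/3))]
      = (1/6)[(1) + (exp(-2*I*pi/3)) + (exp(2*I*pi/3)) + (1) + (exp(-2*I*pi/3)) + (exp(2*I*pi/3))] = 0/6 = 0
  <chi_4*chi_4, chi_5> = (1/6)[1*(1)*conj(1) + 1*(exp(2*I*pi/3))*conj(exp(-I*pi/3)) + 1*(exp(-2*I*pi/3))*conj(exp(-2*I*pi/3)) + 1*(1)*conj(-1) + 1*(exp(2*I*pi/3))*conj(exp(2*I*pi/3)) + 1*(exp(-2*I*pi/3))*conj(exp(I*pi/3))]
      = (1/6)[(1) + (-1) + (1) + (-1) + (1) + (-1)] = 0/6 = 0
(Exp terms are combined using exp(i*s)*conj(exp(i*t)) = exp(i*(s-t)), and sums of them are collapsed using the identity that for every m > 1 the m distinct m-th roots of unity sum to 0, e.g. 1 + exp(2*I*pi/3) + exp(-2*I*pi/3) = 0.)
Hence the multiplicities are chi_2: 1. Dimension check: dim(chi_4)*dim(chi_4) = 1*1 = 1 and sum (mult * dim) = 1*1 = 1.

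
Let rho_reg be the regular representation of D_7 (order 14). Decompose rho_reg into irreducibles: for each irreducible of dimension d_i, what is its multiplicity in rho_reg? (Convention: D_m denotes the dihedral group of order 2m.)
Each irreducible V_i of dimension d_i appears with multiplicity d_i, i.e. rho_reg = (direct sum over all irreducibles V_i) d_i V_i. The irreducible dimensions for D_7 are 1, 1, 2, 2, 2: 2 irreducibles of dimension 1, each with multiplicity 1; 3 irreducibles of dimension 2, each with multiplicity 2. Total dimension 2*1*1 + 3*2*2 = 14 = |G|.

Working: General theorem: in the regular representation of a finite group G, each irreducible appears with multiplicity equal to its dimension. Check: dim(rho_reg) = sum d_i^2 = 1 + 1 + 4 + 4 + 4 = 14 = |G|.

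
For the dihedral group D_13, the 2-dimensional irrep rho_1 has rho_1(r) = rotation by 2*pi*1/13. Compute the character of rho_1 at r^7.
chi_{rho_1}(r^7) = 2*cos(2*pi*1*7/13) = -2*cos(pi/13)

Solution. rho_1(r^7) is rotation by angle 2*pi*1*7/13, whose trace is 2*cos(2*pi*1*7/13) = -2*cos(pi/13).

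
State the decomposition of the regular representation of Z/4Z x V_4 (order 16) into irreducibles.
Each irreducible V_i of dimension d_i appears with multiplicity d_i, i.e. rho_reg = (direct sum over all irreducibles V_i) d_i V_i. The irreducible dimensions for Z/4Z x V_4 are 1, 1, 1, 1, 1, 1, 1, 1, 1, 1, 1, 1, 1, 1, 1, 1: 16 irreducibles of dimension 1, each with multiplicity 1. Total dimension 16*1*1 = 16 = |G|.

Justification: General theorem: in the regular representation of a finite group G, each irreducible appears with multiplicity equal to its dimension. Check: dim(rho_reg) = sum d_i^2 = 1 + 1 + 1 + 1 + 1 + 1 + 1 + 1 + 1 + 1 + 1 + 1 + 1 + 1 + 1 + 1 = 16 = |G|.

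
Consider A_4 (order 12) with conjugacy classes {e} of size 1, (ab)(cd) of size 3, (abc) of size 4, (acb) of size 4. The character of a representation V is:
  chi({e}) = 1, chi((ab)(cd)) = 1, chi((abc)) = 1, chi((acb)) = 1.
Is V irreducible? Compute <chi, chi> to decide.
Irreducible: <chi, chi> = 1.

Working: <chi, chi> = (1/|G|) sum_C |C| * |chi(C)|^2 = (1/12)[1*|1|^2 + 3*|1|^2 + 4*|1|^2 + 4*|1|^2]
  = (1/12)[(1) + (3) + (4) + (4)] = 12/12 = 1.
(Exp terms are combined using exp(i*s)*conj(exp(i*t)) = exp(i*(s-t)), and sums of them are collapsed using the identity that for every m > 1 the m distinct m-th roots of unity sum to 0, e.g. 1 + exp(2*I*pi/3) + exp(-2*I*pi/3) = 0.)
A character is irreducible iff <chi, chi> = 1, so this representation is irreducible.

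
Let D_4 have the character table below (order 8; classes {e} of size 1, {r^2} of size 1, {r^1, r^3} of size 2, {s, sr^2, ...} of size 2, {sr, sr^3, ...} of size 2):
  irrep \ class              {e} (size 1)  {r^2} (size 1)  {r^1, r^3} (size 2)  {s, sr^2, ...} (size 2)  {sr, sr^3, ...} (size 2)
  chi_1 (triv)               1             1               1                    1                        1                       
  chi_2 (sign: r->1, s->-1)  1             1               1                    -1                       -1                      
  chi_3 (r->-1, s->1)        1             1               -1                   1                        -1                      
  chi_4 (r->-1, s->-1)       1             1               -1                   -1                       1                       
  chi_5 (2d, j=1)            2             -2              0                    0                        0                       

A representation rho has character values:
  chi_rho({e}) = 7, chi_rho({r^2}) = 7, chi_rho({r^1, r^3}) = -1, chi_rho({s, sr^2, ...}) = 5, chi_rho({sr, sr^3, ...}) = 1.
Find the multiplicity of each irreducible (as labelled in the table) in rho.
Multiplicities: chi_1: 3, chi_2: 0, chi_3: 3, chi_4: 1, chi_5: 0.

Reasoning: Use <chi_rho, chi> = (1/|G|) sum_C |C| * chi_rho(C) * conj(chi(C)) with |G| = 8 for each irreducible chi in the table:
  <chi_rho, chi_1> = (1/8)[1*(7)*conj(1) + 1*(7)*conj(1) + 2*(-1)*conj(1) + 2*(5)*conj(1) + 2*(1)*conj(1)]
      = (1/8)[(7) + (7) + (-2) + (10) + (2)] = 24/8 = 3
  <chi_rho, chi_2> = (1/8)[1*(7)*conj(1) + 1*(7)*conj(1) + 2*(-1)*conj(1) + 2*(5)*conj(-1) + 2*(1)*conj(-1)]
      = (1/8)[(7) + (7) + (-2) + (-10) + (-2)] = 0/8 = 0
  <chi_rho, chi_3> = (1/8)[1*(7)*conj(1) + 1*(7)*conj(1) + 2*(-1)*conj(-1) + 2*(5)*conj(1) + 2*(1)*conj(-1)]
      = (1/8)[(7) + (7) + (2) + (10) + (-2)] = 24/8 = 3
  <chi_rho, chi_4> = (1/8)[1*(7)*conj(1) + 1*(7)*conj(1) + 2*(-1)*conj(-1) + 2*(5)*conj(-1) + 2*(1)*conj(1)]
      = (1/8)[(7) + (7) + (2) + (-10) + (2)] = 8/8 = 1
  <chi_rho, chi_5> = (1/8)[1*(7)*conj(2) + 1*(7)*conj(-2) + 2*(-1)*conj(0) + 2*(5)*conj(0) + 2*(1)*conj(0)]
      = (1/8)[(14) + (-14) + (0) + (0) + (0)] = 0/8 = 0
Dimension check: dim(rho) = sum (mult * dim) = 3*1 + 0*1 + 3*1 + 1*1 + 0*2 = 7 = chi_rho(e) = 7.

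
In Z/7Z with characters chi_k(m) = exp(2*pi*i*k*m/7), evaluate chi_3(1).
chi_3(1) = zeta_7^3 = exp(6*I*pi/7)

Explanation: chi_3(1) = zeta_7^(3*1) = zeta_7^3. Since zeta_7^7 = 1, this equals zeta_7^3 = exp(2*pi*i*3/7) = exp(6*I*pi/7).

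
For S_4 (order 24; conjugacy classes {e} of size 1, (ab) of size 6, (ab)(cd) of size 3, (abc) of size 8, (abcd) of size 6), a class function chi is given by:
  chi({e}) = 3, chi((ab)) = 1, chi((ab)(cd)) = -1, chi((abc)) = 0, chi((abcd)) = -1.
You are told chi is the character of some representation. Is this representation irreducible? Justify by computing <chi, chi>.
Irreducible: <chi, chi> = 1.

Working: <chi, chi> = (1/|G|) sum_C |C| * |chi(C)|^2 = (1/24)[1*|3|^2 + 6*|1|^2 + 3*|-1|^2 + 8*|0|^2 + 6*|-1|^2]
  = (1/24)[(9) + (6) + (3) + (0) + (6)] = 24/24 = 1.
A character is irreducible iff <chi, chi> = 1, so this representation is irreducible.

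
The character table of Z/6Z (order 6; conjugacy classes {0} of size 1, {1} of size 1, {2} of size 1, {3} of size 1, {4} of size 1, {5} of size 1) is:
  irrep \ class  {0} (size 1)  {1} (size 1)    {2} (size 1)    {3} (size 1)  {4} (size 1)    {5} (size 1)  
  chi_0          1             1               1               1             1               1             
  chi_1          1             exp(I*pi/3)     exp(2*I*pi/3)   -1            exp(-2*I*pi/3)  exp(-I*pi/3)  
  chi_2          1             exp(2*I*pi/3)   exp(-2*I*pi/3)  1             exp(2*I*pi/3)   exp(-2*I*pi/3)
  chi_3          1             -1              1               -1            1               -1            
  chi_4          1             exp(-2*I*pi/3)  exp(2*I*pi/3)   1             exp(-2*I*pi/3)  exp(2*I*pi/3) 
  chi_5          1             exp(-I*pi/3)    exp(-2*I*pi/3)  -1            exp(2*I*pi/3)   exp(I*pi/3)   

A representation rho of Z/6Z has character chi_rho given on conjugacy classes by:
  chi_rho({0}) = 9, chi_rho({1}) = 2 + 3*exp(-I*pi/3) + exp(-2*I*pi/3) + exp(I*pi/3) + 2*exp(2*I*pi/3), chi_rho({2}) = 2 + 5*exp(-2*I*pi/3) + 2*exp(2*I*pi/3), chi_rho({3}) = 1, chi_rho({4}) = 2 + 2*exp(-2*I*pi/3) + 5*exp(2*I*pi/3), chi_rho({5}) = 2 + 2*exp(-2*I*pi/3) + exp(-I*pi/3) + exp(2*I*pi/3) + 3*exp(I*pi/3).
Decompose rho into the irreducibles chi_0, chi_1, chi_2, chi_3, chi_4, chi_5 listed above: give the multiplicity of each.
Multiplicities: chi_0: 2, chi_1: 1, chi_2: 2, chi_3: 0, chi_4: 1, chi_5: 3.

Working: Use <chi_rho, chi> = (1/|G|) sum_C |C| * chi_rho(C) * conj(chi(C)) with |G| = 6 for each irreducible chi in the table:
  <chi_rho, chi_0> = (1/6)[1*(9)*conj(1) + 1*(2 + 3*exp(-I*pi/3) + exp(-2*I*pi/3) + exp(I*pi/3) + 2*exp(2*I*pi/3))*conj(1) + 1*(2 + 5*exp(-2*I*pi/3) + 2*exp(2*I*pi/3))*conj(1) + 1*(1)*conj(1) + 1*(2 + 2*exp(-2*I*pi/3) + 5*exp(2*I*pi/3))*conj(1) + 1*(2 + 2*exp(-2*I*pi/3) + exp(-I*pi/3) + exp(2*I*pi/3) + 3*exp(I*pi/3))*conj(1)]
      = (1/6)[(9) + (2 + 3*exp(-I*pi/3) + exp(-2*I*pi/3) + exp(I*pi/3) + 2*exp(2*I*pi/3)) + (2 + 5*exp(-2*I*pi/3) + 2*exp(2*I*pi/3)) + (1) + (2 + 2*exp(-2*I*pi/3) + 5*exp(2*I*pi/3)) + (2 + 2*exp(-2*I*pi/3) + exp(-I*pi/3) + exp(2*I*pi/3) + 3*exp(I*pi/3))] = 12/6 = 2
  <chi_rho, chi_1> = (1/6)[1*(9)*conj(1) + 1*(2 + 3*exp(-I*pi/3) + exp(-2*I*pi/3) + exp(I*pi/3) + 2*exp(2*I*pi/3))*conj(exp(I*pi/3)) + 1*(2 + 5*exp(-2*I*pi/3) + 2*exp(2*I*pi/3))*conj(exp(2*I*pi/3)) + 1*(1)*conj(-1) + 1*(2 + 2*exp(-2*I*pi/3) + 5*exp(2*I*pi/3))*conj(exp(-2*I*pi/3)) + 1*(2 + 2*exp(-2*I*pi/3) + exp(-I*pi/3) + exp(2*I*pi/3) + 3*exp(I*pi/3))*conj(exp(-I*pi/3))]
      = (1/6)[(9) + (3*exp(-2*I*pi/3) + 2*exp(-I*pi/3) + 2*exp(I*pi/3)) + (2 + 2*exp(-2*I*pi/3) + 5*exp(2*I*pi/3)) + (-1) + (2 + 5*exp(-2*I*pi/3) + 2*exp(2*I*pi/3)) + (2*exp(-I*pi/3) + 2*exp(I*pi/3) + 3*exp(2*I*pi/3))] = 6/6 = 1
  <chi_rho, chi_2> = (1/6)[1*(9)*conj(1) + 1*(2 + 3*exp(-I*pi/3) + exp(-2*I*pi/3) + exp(I*pi/3) + 2*exp(2*I*pi/3))*conj(exp(2*I*pi/3)) + 1*(2 + 5*exp(-2*I*pi/3) + 2*exp(2*I*pi/3))*conj(exp(-2*I*pi/3)) + 1*(1)*conj(1) + 1*(2 + 2*exp(-2*I*pi/3) + 5*exp(2*I*pi/3))*conj(exp(2*I*pi/3)) + 1*(2 + 2*exp(-2*I*pi/3) + exp(-I*pi/3) + exp(2*I*pi/3) + 3*exp(I*pi/3))*conj(exp(-2*I*pi/3))]
      = (1/6)[(9) + (-1 + 2*exp(-2*I*pi/3) + exp(-I*pi/3) + exp(2*I*pi/3)) + (3) + (1) + (3) + (-1 + exp(-2*I*pi/3) + exp(I*pi/3) + 2*exp(2*I*pi/3))] = 12/6 = 2
  <chi_rho, chi_3> = (1/6)[1*(9)*conj(1) + 1*(2 + 3*exp(-I*pi/3) + exp(-2*I*pi/3) + exp(I*pi/3) + 2*exp(2*I*pi/3))*conj(-1) + 1*(2 + 5*exp(-2*I*pi/3) + 2*exp(2*I*pi/3))*conj(1) + 1*(1)*conj(-1) + 1*(2 + 2*exp(-2*I*pi/3) + 5*exp(2*I*pi/3))*conj(1) + 1*(2 + 2*exp(-2*I*pi/3) + exp(-I*pi/3) + exp(2*I*pi/3) + 3*exp(I*pi/3))*conj(-1)]
      = (1/6)[(9) + (-2 - 2*exp(2*I*pi/3) - exp(I*pi/3) - exp(-2*I*pi/3) - 3*exp(-I*pi/3)) + (2 + 5*exp(-2*I*pi/3) + 2*exp(2*I*pi/3)) + (-1) + (2 + 2*exp(-2*I*pi/3) + 5*exp(2*I*pi/3)) + (-2 - 3*exp(I*pi/3) - exp(2*I*pi/3) - exp(-I*pi/3) - 2*exp(-2*I*pi/3))] = 0/6 = 0
  <chi_rho, chi_4> = (1/6)[1*(9)*conj(1) + 1*(2 + 3*exp(-I*pi/3) + exp(-2*I*pi/3) + exp(I*pi/3) + 2*exp(2*I*pi/3))*conj(exp(-2*I*pi/3)) + 1*(2 + 5*exp(-2*I*pi/3) + 2*exp(2*I*pi/3))*conj(exp(2*I*pi/3)) + 1*(1)*conj(1) + 1*(2 + 2*exp(-2*I*pi/3) + 5*exp(2*I*pi/3))*conj(exp(-2*I*pi/3)) + 1*(2 + 2*exp(-2*I*pi/3) + exp(-I*pi/3) + exp(2*I*pi/3) + 3*exp(I*pi/3))*conj(exp(2*I*pi/3))]
      = (1/6)[(9) + (2*exp(-2*I*pi/3) + 2*exp(2*I*pi/3) + 3*exp(I*pi/3)) + (2 + 2*exp(-2*I*pi/3) + 5*exp(2*I*pi/3)) + (1) + (2 + 5*exp(-2*I*pi/3) + 2*exp(2*I*pi/3)) + (3*exp(-I*pi/3) + 2*exp(-2*I*pi/3) + 2*exp(2*I*pi/3))] = 6/6 = 1
  <chi_rho, chi_5> = (1/6)[1*(9)*conj(1) + 1*(2 + 3*exp(-I*pi/3) + exp(-2*I*pi/3) + exp(I*pi/3) + 2*exp(2*I*pi/3))*conj(exp(-I*pi/3)) + 1*(2 + 5*exp(-2*I*pi/3) + 2*exp(2*I*pi/3))*conj(exp(-2*I*pi/3)) + 1*(1)*conj(-1) + 1*(2 + 2*exp(-2*I*pi/3) + 5*exp(2*I*pi/3))*conj(exp(2*I*pi/3)) + 1*(2 + 2*exp(-2*I*pi/3) + exp(-I*pi/3) + exp(2*I*pi/3) + 3*exp(I*pi/3))*conj(exp(I*pi/3))]
      = (1/6)[(9) + (1 + exp(-I*pi/3) + exp(2*I*pi/3) + 2*exp(I*pi/3)) + (3) + (-1) + (3) + (1 + 2*exp(-I*pi/3) + exp(-2*I*pi/3) + exp(I*pi/3))] = 18/6 = 3
(Exp terms are combined using exp(i*s)*conj(exp(i*t)) = exp(i*(s-t)), and sums of them are collapsed using the identity that for every m > 1 the m distinct m-th roots of unity sum to 0, e.g. 1 + exp(2*I*pi/3) + exp(-2*I*pi/3) = 0.)
Dimension check: dim(rho) = sum (mult * dim) = 2*1 + 1*1 + 2*1 + 0*1 + 1*1 + 3*1 = 9 = chi_rho(e) = 9.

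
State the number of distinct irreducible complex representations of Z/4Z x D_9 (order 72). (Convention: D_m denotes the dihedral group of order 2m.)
24

The number of irreducible complex representations of a finite group equals its number of conjugacy classes. For a direct product, #classes(G x H) = #classes(G) * #classes(H). Z/4Z has 4 classes (abelian), D_9 has 6 classes, so 4 * 6 = 24, so Z/4Z x D_9 (order 72) has exactly 24 irreducible complex representations.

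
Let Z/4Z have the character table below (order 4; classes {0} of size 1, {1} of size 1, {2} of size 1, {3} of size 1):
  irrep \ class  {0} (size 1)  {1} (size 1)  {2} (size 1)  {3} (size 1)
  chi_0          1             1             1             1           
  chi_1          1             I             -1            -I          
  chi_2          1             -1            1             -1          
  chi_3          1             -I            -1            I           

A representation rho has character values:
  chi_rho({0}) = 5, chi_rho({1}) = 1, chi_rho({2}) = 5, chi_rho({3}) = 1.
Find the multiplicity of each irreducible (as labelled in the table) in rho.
Multiplicities: chi_0: 3, chi_1: 0, chi_2: 2, chi_3: 0.

Derivation: Use <chi_rho, chi> = (1/|G|) sum_C |C| * chi_rho(C) * conj(chi(C)) with |G| = 4 for each irreducible chi in the table:
  <chi_rho, chi_0> = (1/4)[1*(5)*conj(1) + 1*(1)*conj(1) + 1*(5)*conj(1) + 1*(1)*conj(1)]
      = (1/4)[(5) + (1) + (5) + (1)] = 12/4 = 3
  <chi_rho, chi_1> = (1/4)[1*(5)*conj(1) + 1*(1)*conj(I) + 1*(5)*conj(-1) + 1*(1)*conj(-I)]
      = (1/4)[(5) + (-I) + (-5) + (I)] = 0/4 = 0
  <chi_rho, chi_2> = (1/4)[1*(5)*conj(1) + 1*(1)*conj(-1) + 1*(5)*conj(1) + 1*(1)*conj(-1)]
      = (1/4)[(5) + (-1) + (5) + (-1)] = 8/4 = 2
  <chi_rho, chi_3> = (1/4)[1*(5)*conj(1) + 1*(1)*conj(-I) + 1*(5)*conj(-1) + 1*(1)*conj(I)]
      = (1/4)[(5) + (I) + (-5) + (-I)] = 0/4 = 0
(Exp terms are combined using exp(i*s)*conj(exp(i*t)) = exp(i*(s-t)), and sums of them are collapsed using the identity that for every m > 1 the m distinct m-th roots of unity sum to 0, e.g. 1 + exp(2*I*pi/3) + exp(-2*I*pi/3) = 0.)
Dimension check: dim(rho) = sum (mult * dim) = 3*1 + 0*1 + 2*1 + 0*1 = 5 = chi_rho(e) = 5.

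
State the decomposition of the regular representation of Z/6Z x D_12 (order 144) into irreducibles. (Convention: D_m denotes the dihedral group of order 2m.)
Each irreducible V_i of dimension d_i appears with multiplicity d_i, i.e. rho_reg = (direct sum over all irreducibles V_i) d_i V_i. The irreducible dimensions for Z/6Z x D_12 are 1, 1, 1, 1, 1, 1, 1, 1, 1, 1, 1, 1, 1, 1, 1, 1, 1, 1, 1, 1, 1, 1, 1, 1, 2, 2, 2, 2, 2, 2, 2, 2, 2, 2, 2, 2, 2, 2, 2, 2, 2, 2, 2, 2, 2, 2, 2, 2, 2, 2, 2, 2, 2, 2: 24 irreducibles of dimension 1, each with multiplicity 1; 30 irreducibles of dimension 2, each with multiplicity 2. Total dimension 24*1*1 + 30*2*2 = 144 = |G|.

Details: General theorem: in the regular representation of a finite group G, each irreducible appears with multiplicity equal to its dimension. Check: dim(rho_reg) = sum d_i^2 = 1 + 1 + 1 + 1 + 1 + 1 + 1 + 1 + 1 + 1 + 1 + 1 + 1 + 1 + 1 + 1 + 1 + 1 + 1 + 1 + 1 + 1 + 1 + 1 + 4 + 4 + 4 + 4 + 4 + 4 + 4 + 4 + 4 + 4 + 4 + 4 + 4 + 4 + 4 + 4 + 4 + 4 + 4 + 4 + 4 + 4 + 4 + 4 + 4 + 4 + 4 + 4 + 4 + 4 = 144 = |G|.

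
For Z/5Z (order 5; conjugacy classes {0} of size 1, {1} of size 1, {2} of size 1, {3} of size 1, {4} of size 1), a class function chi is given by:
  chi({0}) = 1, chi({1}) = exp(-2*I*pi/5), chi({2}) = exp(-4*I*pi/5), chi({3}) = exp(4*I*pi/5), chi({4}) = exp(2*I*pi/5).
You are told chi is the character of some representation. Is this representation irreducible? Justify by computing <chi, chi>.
Irreducible: <chi, chi> = 1.

<chi, chi> = (1/|G|) sum_C |C| * |chi(C)|^2 = (1/5)[1*|1|^2 + 1*|exp(-2*I*pi/5)|^2 + 1*|exp(-4*I*pi/5)|^2 + 1*|exp(4*I*pi/5)|^2 + 1*|exp(2*I*pi/5)|^2]
  = (1/5)[(1) + (1) + (1) + (1) + (1)] = 5/5 = 1.
(Exp terms are combined using exp(i*s)*conj(exp(i*t)) = exp(i*(s-t)), and sums of them are collapsed using the identity that for every m > 1 the m distinct m-th roots of unity sum to 0, e.g. 1 + exp(2*I*pi/3) + exp(-2*I*pi/3) = 0.)
A character is irreducible iff <chi, chi> = 1, so this representation is irreducible.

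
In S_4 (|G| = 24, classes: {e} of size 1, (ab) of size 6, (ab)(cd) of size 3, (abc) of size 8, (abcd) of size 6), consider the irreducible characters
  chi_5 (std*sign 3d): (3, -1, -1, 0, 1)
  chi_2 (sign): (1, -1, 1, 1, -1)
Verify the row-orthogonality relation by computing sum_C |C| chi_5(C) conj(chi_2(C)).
Sum = 0; so <chi_5, chi_2> = 0 (distinct irreducibles are orthogonal).

Explanation: Compute term by term over conjugacy classes (|C| * chi_5(C) * conj(chi_2(C))):
  1*(3)*conj(1) + 6*(-1)*conj(-1) + 3*(-1)*conj(1) + 8*(0)*conj(1) + 6*(1)*conj(-1)
  = (3) + (6) + (-3) + (0) + (-6)
  = 0.
Dividing by |G| = 24 gives 0/24 = 0, matching the row-orthogonality relation <chi_5, chi_2> = [chi_5 = chi_2].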